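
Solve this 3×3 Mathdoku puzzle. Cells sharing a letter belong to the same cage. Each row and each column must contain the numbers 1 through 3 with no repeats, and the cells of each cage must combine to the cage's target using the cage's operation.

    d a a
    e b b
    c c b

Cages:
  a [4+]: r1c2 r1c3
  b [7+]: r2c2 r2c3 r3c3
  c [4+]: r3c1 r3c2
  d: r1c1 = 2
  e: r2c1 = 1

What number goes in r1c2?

3

Cage d is given, so r1c1 = 2.
Cage e is a single given cell, which forces r2c1 = 1.
Row 2 already has 1; hence r2c3 = 3.
Column 1 now contains 1, so r3c1 = 3.
3 is placed in row 3, which forces r3c2 = 1.
Column 3 already has 3, so r3c3 = 2.
Column 2 now contains 1; hence r1c2 = 3.
Column 3 already has 3, so r1c3 = 1.
Row 2 now contains 3, leaving r2c2 = 2.
The full grid is 2 3 1 / 1 2 3 / 3 1 2.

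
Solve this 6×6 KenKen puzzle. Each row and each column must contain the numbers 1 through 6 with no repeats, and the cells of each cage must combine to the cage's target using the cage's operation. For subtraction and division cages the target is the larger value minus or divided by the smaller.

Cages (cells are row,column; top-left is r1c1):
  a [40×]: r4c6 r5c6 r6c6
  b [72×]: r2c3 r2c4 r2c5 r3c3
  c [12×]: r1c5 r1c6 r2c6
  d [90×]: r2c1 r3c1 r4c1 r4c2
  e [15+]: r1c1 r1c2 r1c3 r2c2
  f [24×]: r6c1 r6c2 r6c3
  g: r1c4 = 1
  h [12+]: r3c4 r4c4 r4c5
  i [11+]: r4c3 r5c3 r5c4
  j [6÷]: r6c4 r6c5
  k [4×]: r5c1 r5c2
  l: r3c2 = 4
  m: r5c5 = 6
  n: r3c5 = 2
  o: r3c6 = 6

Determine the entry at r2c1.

5

G is a freebie; hence r1c4 = 1.
Cage l is given, which forces r3c2 = 4.
N is a freebie, which forces r3c5 = 2.
Cage o is a single given cell; hence r3c6 = 6.
Column 2 now contains 4; hence r5c2 = 1.
Cage m is a single given cell, so r5c5 = 6.
1 is placed in column 4, so r6c4 = 6.
Column 5 now contains 6; hence r6c5 = 1.
Cage c has product 12, leaving r2c6 = 1.
Row 5 already has 1, leaving r5c1 = 4.
The 3 cells of cage f must have product 24, which forces r6c3 = 4.
Cage a needs product 40, so r4c6 = 4.
Cage c has product 12; hence r1c5 = 4.
4 is placed in column 6, which forces r1c6 = 3.
4 is placed in column 5, so r2c5 = 3.
Cage h needs sum 12; hence r3c4 = 5.
The 3 cells of cage h must have sum 12, so r4c4 = 2.
Cage h needs sum 12, which forces r4c5 = 5.
2 is placed in column 4, which forces r5c4 = 3.
Cage d has product 90, so r2c1 = 5.
Cage e needs sum 15, which forces r2c2 = 2.
Row 2 now contains 2, leaving r2c3 = 6.
3 is placed in row 2, which forces r2c4 = 4.
Column 3 now contains 6, so r4c3 = 3.
Column 2 now contains 2; hence r6c2 = 3.
Cage d has product 90, so r3c1 = 3.
3 is placed in column 3, which forces r3c3 = 1.
The 4 cells of cage d must have product 90, which forces r4c1 = 1.
Row 4 now contains 3, which forces r4c2 = 6.
Cage i needs sum 11, so r5c3 = 5.
5 is placed in row 5, which forces r5c6 = 2.
Row 6 now contains 3, which forces r6c1 = 2.
2 is placed in column 6; hence r6c6 = 5.
Column 1 now contains 2; hence r1c1 = 6.
Column 2 already has 6, leaving r1c2 = 5.
5 is placed in column 3; hence r1c3 = 2.
Completed grid: 6 5 2 1 4 3 / 5 2 6 4 3 1 / 3 4 1 5 2 6 / 1 6 3 2 5 4 / 4 1 5 3 6 2 / 2 3 4 6 1 5.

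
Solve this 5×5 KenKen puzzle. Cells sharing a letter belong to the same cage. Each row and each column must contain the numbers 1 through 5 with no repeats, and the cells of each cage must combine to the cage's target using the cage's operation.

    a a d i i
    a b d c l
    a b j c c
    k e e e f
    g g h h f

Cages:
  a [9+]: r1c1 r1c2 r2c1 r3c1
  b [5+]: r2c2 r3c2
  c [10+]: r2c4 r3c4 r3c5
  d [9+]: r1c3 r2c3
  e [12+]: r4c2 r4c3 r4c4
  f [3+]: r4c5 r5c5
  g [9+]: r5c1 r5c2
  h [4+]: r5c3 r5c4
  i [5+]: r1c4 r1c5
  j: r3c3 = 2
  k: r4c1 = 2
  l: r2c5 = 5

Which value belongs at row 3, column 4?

Cage l is a single given cell; hence r2c5 = 5.
Cage j is given, leaving r3c3 = 2.
Cage k is given, which forces r4c1 = 2.
Row 4 already has 2, which forces r4c5 = 1.
Column 5 now contains 1; hence r5c5 = 2.
Cage a has sum 9; hence r1c2 = 1.
The two cells of cage d must have sum 9, leaving r1c3 = 5.
Row 1 already has 1, leaving r1c4 = 2.
5 is placed in row 2, so r2c3 = 4.
Column 3 already has 4; hence r4c3 = 3.
3 is placed in column 3, leaving r5c3 = 1.
Row 5 already has 1, so r5c4 = 3.
Cage i needs two cells with sum 5, so r1c5 = 3.
Row 2 now contains 4; hence r2c2 = 2.
Column 4 now contains 3; hence r2c4 = 1.
Cage b's pair has sum 5, leaving r3c2 = 3.
Cage c has sum 10, so r3c4 = 5.
Cage c needs sum 10, which forces r3c5 = 4.
Column 4 already has 5; hence r4c4 = 4.
Row 1 now contains 3; hence r1c1 = 4.
Row 2 already has 1, so r2c1 = 3.
Row 3 now contains 4, leaving r3c1 = 1.
Row 4 now contains 4; hence r4c2 = 5.
Column 1 now contains 4; hence r5c1 = 5.
5 is placed in column 2, which forces r5c2 = 4.
Filled in: 4 1 5 2 3 / 3 2 4 1 5 / 1 3 2 5 4 / 2 5 3 4 1 / 5 4 1 3 2.

5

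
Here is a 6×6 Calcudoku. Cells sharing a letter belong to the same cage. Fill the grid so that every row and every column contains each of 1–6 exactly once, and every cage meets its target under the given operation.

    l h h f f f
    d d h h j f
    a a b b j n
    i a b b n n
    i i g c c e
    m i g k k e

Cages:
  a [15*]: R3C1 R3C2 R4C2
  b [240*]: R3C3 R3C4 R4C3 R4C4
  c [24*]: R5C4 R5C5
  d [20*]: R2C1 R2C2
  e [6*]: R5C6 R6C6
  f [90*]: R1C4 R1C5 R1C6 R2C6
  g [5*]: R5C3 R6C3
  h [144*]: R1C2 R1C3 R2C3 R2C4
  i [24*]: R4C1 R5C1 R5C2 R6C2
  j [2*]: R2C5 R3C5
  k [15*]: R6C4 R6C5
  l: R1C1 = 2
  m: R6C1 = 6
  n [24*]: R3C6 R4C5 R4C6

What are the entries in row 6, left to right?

Cage l is a single given cell, so R1C1 = 2.
Cage m is a single given cell, which forces R6C1 = 6.
Row 5 needs a 5, and only R5C3 is open for it.
Column 3 now contains 5, which forces R6C3 = 1.
The only place for 4 in row 6 is R6C2.
The two cells of cage d must have product 20, leaving R2C1 = 4.
Column 2 now contains 4, which forces R2C2 = 5.
The 4 cells of cage i must have product 24, leaving R5C2 = 2.
Row 5 now contains 2, leaving R5C6 = 3.
Column 6 already has 3; hence R6C6 = 2.
The 4 cells of cage h must have product 144; hence R1C3 = 4.
Cage a has product 15; hence R3C1 = 5.
Cage i has product 24, so R4C1 = 3.
Row 4 now contains 3, which forces R4C2 = 1.
3 is placed in row 5, so R5C1 = 1.
Column 2 already has 1; hence R3C2 = 3.
The 4 cells of cage b must have product 240, which forces R3C4 = 4.
The 3 cells of cage n must have product 24, which forces R3C6 = 1.
The 4 cells of cage b must have product 240; hence R4C4 = 5.
4 is placed in column 4, so R5C4 = 6.
6 is placed in row 5, which forces R5C5 = 4.
5 is placed in column 4; hence R6C4 = 3.
3 is placed in row 6; hence R6C5 = 5.
Column 2 now contains 3, which forces R1C2 = 6.
Column 4 already has 3; hence R1C4 = 1.
Cage f has product 90, so R1C5 = 3.
The 4 cells of cage f must have product 90; hence R1C6 = 5.
1 is placed in column 4, so R2C4 = 2.
Cage j needs two cells with product 2, which forces R2C5 = 1.
Column 6 now contains 1, which forces R2C6 = 6.
Row 3 now contains 1, which forces R3C5 = 2.
Column 5 already has 4, which forces R4C5 = 6.
Cage n needs product 24, so R4C6 = 4.
Row 2 now contains 6; hence R2C3 = 3.
Row 3 now contains 2, which forces R3C3 = 6.
6 is placed in row 4, so R4C3 = 2.
The full grid is 2 6 4 1 3 5 / 4 5 3 2 1 6 / 5 3 6 4 2 1 / 3 1 2 5 6 4 / 1 2 5 6 4 3 / 6 4 1 3 5 2.

6 4 1 3 5 2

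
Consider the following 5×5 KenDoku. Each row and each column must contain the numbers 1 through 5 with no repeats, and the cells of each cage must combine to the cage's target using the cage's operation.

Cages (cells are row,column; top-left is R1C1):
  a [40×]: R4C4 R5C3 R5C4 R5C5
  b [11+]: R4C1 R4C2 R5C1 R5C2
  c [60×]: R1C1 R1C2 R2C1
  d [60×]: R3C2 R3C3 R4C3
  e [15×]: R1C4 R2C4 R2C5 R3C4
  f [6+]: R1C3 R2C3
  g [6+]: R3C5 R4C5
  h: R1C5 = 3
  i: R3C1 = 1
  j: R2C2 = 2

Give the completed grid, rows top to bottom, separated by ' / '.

Cage h is a single given cell; hence R1C5 = 3.
Cage j is a single given cell, leaving R2C2 = 2.
Cage e has product 15, so R2C5 = 1.
Cage i is given, which forces R3C1 = 1.
Cage e needs product 15, so R1C4 = 1.
Cage c needs product 60; hence R2C1 = 3.
Row 2 already has 3, so R2C4 = 5.
Column 4 already has 5, leaving R3C4 = 3.
1 is placed in row 1, which forces R1C3 = 2.
5 is placed in row 2, leaving R2C3 = 4.
Column 3 already has 4, leaving R3C3 = 5.
Cage d has product 60; hence R4C3 = 3.
Cage a needs product 40, which forces R5C3 = 1.
Cage a has product 40, which forces R5C5 = 5.
Row 3 already has 5; hence R3C2 = 4.
Row 3 already has 4, leaving R3C5 = 2.
Cage b needs sum 11; hence R4C2 = 1.
Column 5 now contains 2; hence R4C5 = 4.
Cage b has sum 11, which forces R5C1 = 2.
4 is placed in column 2; hence R5C2 = 3.
2 is placed in row 5; hence R5C4 = 4.
Cage c needs product 60, so R1C1 = 4.
4 is placed in column 2; hence R1C2 = 5.
Row 4 now contains 4; hence R4C1 = 5.
Row 4 now contains 4, leaving R4C4 = 2.

4 5 2 1 3 / 3 2 4 5 1 / 1 4 5 3 2 / 5 1 3 2 4 / 2 3 1 4 5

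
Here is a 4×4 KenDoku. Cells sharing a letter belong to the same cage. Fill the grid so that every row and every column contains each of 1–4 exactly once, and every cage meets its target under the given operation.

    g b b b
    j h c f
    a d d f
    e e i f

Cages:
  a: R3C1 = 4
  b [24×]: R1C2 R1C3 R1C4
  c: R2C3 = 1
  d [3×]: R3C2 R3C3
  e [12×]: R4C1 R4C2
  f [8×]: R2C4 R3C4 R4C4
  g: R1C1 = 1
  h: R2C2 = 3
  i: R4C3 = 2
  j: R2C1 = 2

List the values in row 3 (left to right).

4 1 3 2

Cage g is a single given cell, leaving R1C1 = 1.
J is a freebie, so R2C1 = 2.
Cage h is a single given cell, so R2C2 = 3.
Cage c is given; hence R2C3 = 1.
Row 2 already has 1; hence R2C4 = 4.
A is a freebie, which forces R3C1 = 4.
Column 2 now contains 3, leaving R3C2 = 1.
1 is placed in column 3, leaving R3C3 = 3.
1 is placed in row 3, which forces R3C4 = 2.
4 is placed in column 1; hence R4C1 = 3.
Column 2 now contains 3; hence R4C2 = 4.
Cage i is given, leaving R4C3 = 2.
Column 4 already has 2, which forces R4C4 = 1.
Column 2 now contains 4, leaving R1C2 = 2.
2 is placed in column 3; hence R1C3 = 4.
Column 4 already has 2, which forces R1C4 = 3.
Completed grid: 1 2 4 3 / 2 3 1 4 / 4 1 3 2 / 3 4 2 1.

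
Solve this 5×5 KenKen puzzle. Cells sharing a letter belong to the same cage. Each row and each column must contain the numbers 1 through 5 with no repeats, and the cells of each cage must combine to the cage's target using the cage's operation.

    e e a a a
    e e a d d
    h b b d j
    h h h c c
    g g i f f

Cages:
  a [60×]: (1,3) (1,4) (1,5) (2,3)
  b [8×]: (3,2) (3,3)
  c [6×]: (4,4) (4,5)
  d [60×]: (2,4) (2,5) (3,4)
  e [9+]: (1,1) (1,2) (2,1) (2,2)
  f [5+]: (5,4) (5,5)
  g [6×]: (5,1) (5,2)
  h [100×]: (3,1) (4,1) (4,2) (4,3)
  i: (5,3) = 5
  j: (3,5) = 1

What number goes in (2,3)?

2

Cage h needs product 100, so (3,1) = 5.
Cage j is given, leaving (3,5) = 1.
I is a freebie, leaving (5,3) = 5.
The 4 cells of cage h must have product 100, so (4,2) = 5.
Row 3 needs a 3, and only (3,4) is open for it.
3 is placed in column 4, leaving (4,4) = 2.
Cage c's pair has product 6, which forces (4,5) = 3.
2 is placed in column 4, which forces (5,4) = 1.
Column 5 already has 3, so (5,5) = 4.
Cage d needs product 60, so (2,4) = 4.
Column 5 already has 4; hence (2,5) = 5.
The 4 cells of cage a must have product 60; hence (1,3) = 3.
Column 4 now contains 4; hence (1,4) = 5.
Column 5 now contains 5, so (1,5) = 2.
Cage a needs product 60, so (2,3) = 2.
2 is placed in column 3, so (3,3) = 4.
4 is placed in column 3; hence (4,3) = 1.
Row 3 now contains 4, so (3,2) = 2.
Row 4 already has 1, which forces (4,1) = 4.
2 is placed in column 2, which forces (5,2) = 3.
Column 1 already has 4, which forces (1,1) = 1.
Cage e needs sum 9, so (1,2) = 4.
Cage e needs sum 9, which forces (2,1) = 3.
Column 2 already has 3, so (2,2) = 1.
Row 5 now contains 3; hence (5,1) = 2.
The full grid is 1 4 3 5 2 / 3 1 2 4 5 / 5 2 4 3 1 / 4 5 1 2 3 / 2 3 5 1 4.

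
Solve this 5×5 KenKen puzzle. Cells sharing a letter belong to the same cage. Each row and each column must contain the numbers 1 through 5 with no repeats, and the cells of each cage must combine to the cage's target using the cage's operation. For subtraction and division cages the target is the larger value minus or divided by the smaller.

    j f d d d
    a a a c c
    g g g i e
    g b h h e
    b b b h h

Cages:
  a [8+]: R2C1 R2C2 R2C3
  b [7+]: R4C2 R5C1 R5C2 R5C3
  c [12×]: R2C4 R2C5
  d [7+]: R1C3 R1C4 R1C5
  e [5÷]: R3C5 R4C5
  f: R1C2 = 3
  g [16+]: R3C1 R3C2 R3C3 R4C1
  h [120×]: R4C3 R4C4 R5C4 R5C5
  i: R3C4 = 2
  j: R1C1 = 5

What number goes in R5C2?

Cage j is given, which forces R1C1 = 5.
Cage f is given; hence R1C2 = 3.
Cage i is a single given cell; hence R3C4 = 2.
Column 1 now contains 5, leaving R4C1 = 4.
Cage b needs sum 7; hence R4C2 = 1.
Row 4 now contains 1, which forces R4C5 = 5.
3 is placed in column 2, which forces R5C2 = 2.
Column 1 already has 4, which forces R3C1 = 3.
Column 5 already has 5, so R3C5 = 1.
Cage h needs product 120, leaving R4C3 = 2.
5 is placed in row 4, which forces R4C4 = 3.
3 is placed in column 1, which forces R5C1 = 1.
Row 5 already has 1; hence R5C3 = 3.
Cage h has product 120, leaving R5C4 = 5.
Cage h has product 120; hence R5C5 = 4.
4 is placed in column 5, leaving R1C5 = 2.
Column 1 now contains 1, so R2C1 = 2.
The 3 cells of cage a must have sum 8, so R2C2 = 5.
Column 3 now contains 3; hence R2C3 = 1.
3 is placed in column 4, which forces R2C4 = 4.
4 is placed in column 5, leaving R2C5 = 3.
5 is placed in column 2; hence R3C2 = 4.
Row 3 now contains 4, leaving R3C3 = 5.
Column 3 now contains 1, which forces R1C3 = 4.
4 is placed in column 4, leaving R1C4 = 1.
Completed grid: 5 3 4 1 2 / 2 5 1 4 3 / 3 4 5 2 1 / 4 1 2 3 5 / 1 2 3 5 4.

2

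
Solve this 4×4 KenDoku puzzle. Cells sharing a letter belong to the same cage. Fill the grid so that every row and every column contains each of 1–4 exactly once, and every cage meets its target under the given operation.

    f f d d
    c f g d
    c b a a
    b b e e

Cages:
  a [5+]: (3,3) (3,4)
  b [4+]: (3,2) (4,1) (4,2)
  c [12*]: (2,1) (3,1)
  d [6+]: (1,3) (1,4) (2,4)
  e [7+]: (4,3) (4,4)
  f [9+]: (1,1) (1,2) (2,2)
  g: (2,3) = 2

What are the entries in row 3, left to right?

4 1 3 2

Cage g is a single given cell, so (2,3) = 2.
Cage b has sum 4, leaving (3,2) = 1.
Cage b needs sum 4, so (4,1) = 1.
Cage b needs sum 4; hence (4,2) = 2.
Cage f has sum 9; hence (1,1) = 2.
Row 1 already has 2, leaving (1,4) = 4.
Cage a's pair has sum 5; hence (3,3) = 3.
The two cells of cage a must have sum 5, which forces (3,4) = 2.
3 is placed in column 3, so (4,3) = 4.
4 is placed in column 4; hence (4,4) = 3.
Row 1 now contains 4, so (1,2) = 3.
3 is placed in column 3; hence (1,3) = 1.
Cage c needs two cells with product 12; hence (2,1) = 3.
The 3 cells of cage f must have sum 9, so (2,2) = 4.
Column 4 now contains 3; hence (2,4) = 1.
3 is placed in row 3, leaving (3,1) = 4.
Filled in: 2 3 1 4 / 3 4 2 1 / 4 1 3 2 / 1 2 4 3.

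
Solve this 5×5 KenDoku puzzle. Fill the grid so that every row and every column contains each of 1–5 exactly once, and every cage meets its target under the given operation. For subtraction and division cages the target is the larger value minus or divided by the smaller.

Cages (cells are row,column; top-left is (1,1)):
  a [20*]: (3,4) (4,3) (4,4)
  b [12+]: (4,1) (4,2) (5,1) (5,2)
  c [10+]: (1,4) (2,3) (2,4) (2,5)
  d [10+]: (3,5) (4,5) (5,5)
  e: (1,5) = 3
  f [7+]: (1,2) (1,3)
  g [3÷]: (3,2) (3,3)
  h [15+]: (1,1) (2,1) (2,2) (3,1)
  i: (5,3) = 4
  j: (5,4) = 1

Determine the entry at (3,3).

E is a freebie, which forces (1,5) = 3.
Cage i is a single given cell, which forces (5,3) = 4.
J is a freebie, which forces (5,4) = 1.
Cage d has sum 10, which forces (5,5) = 5.
The only place for 1 in row 1 is (1,1).
The 4 cells of cage h must have sum 15; hence (2,1) = 4.
Cage h needs sum 15; hence (2,2) = 5.
The 4 cells of cage h must have sum 15, so (3,1) = 5.
5 is placed in column 2, so (1,2) = 2.
Cage f needs two cells with sum 7; hence (1,3) = 5.
Cage c needs sum 10, so (1,4) = 4.
Column 4 already has 4, which forces (3,4) = 2.
Cage b needs sum 12, so (4,1) = 3.
Cage b needs sum 12; hence (4,2) = 4.
Cage a needs product 20, which forces (4,4) = 5.
Row 4 now contains 4, so (4,5) = 1.
Cage b needs sum 12, leaving (5,1) = 2.
Cage b has sum 12, so (5,2) = 3.
Cage c has sum 10, which forces (2,3) = 1.
Column 4 already has 2, leaving (2,4) = 3.
Column 5 already has 1, which forces (2,5) = 2.
3 is placed in column 2, so (3,2) = 1.
Cage g's pair has quotient 3, leaving (3,3) = 3.
Column 5 already has 1, which forces (3,5) = 4.
1 is placed in row 4, leaving (4,3) = 2.
Filled in: 1 2 5 4 3 / 4 5 1 3 2 / 5 1 3 2 4 / 3 4 2 5 1 / 2 3 4 1 5.

3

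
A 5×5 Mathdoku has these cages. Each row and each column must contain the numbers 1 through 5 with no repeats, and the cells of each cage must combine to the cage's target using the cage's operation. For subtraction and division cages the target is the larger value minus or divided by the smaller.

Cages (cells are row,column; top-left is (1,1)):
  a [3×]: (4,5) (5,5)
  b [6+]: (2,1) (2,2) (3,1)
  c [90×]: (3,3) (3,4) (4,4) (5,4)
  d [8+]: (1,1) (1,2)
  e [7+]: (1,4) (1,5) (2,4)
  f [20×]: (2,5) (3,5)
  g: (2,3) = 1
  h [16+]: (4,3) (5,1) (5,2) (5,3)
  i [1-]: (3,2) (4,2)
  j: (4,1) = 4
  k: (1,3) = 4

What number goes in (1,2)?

Cage k is given, which forces (1,3) = 4.
Cage g is a single given cell; hence (2,3) = 1.
The 4 cells of cage c must have product 90, which forces (3,3) = 3.
J is a freebie, leaving (4,1) = 4.
4 is placed in column 3; hence (4,3) = 5.
5 is placed in column 3, which forces (5,3) = 2.
Cage b needs sum 6, which forces (3,1) = 1.
The 4 cells of cage h must have sum 16, so (5,1) = 5.
Cage h needs sum 16, so (5,2) = 4.
Row 5 now contains 5, so (5,4) = 3.
Row 5 already has 3; hence (5,5) = 1.
Column 1 now contains 5, which forces (1,1) = 3.
Cage d's pair has sum 8; hence (1,2) = 5.
Cage e needs sum 7, so (1,4) = 1.
Cage e has sum 7, leaving (1,5) = 2.
Column 1 now contains 3; hence (2,1) = 2.
Row 2 already has 2, so (2,2) = 3.
Cage e has sum 7, leaving (2,4) = 4.
Row 2 already has 4, so (2,5) = 5.
Column 2 now contains 4, which forces (3,2) = 2.
The 4 cells of cage c must have product 90, which forces (3,4) = 5.
Column 5 already has 5; hence (3,5) = 4.
Column 2 now contains 3, which forces (4,2) = 1.
Column 4 now contains 3, so (4,4) = 2.
1 is placed in column 5, leaving (4,5) = 3.
The full grid is 3 5 4 1 2 / 2 3 1 4 5 / 1 2 3 5 4 / 4 1 5 2 3 / 5 4 2 3 1.

5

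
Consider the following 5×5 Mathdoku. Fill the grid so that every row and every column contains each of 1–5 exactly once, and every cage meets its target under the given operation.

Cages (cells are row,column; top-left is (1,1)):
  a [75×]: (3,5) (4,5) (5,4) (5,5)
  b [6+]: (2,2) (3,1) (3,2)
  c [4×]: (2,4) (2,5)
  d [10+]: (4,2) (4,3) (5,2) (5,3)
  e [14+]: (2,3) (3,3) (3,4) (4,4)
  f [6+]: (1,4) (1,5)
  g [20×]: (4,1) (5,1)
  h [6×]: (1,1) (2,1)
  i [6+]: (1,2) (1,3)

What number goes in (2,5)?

The 4 cells of cage a must have product 75; hence (5,4) = 5.
The two cells of cage g must have product 20, leaving (4,1) = 5.
5 is placed in row 5, which forces (5,1) = 4.
Cage a needs product 75, which forces (3,5) = 5.
In row 1, 3 can only go at (1,1), so (1,1) = 3.
Column 1 already has 3, which forces (2,1) = 2.
2 is placed in column 1, leaving (3,1) = 1.
Row 2 needs a 5, and only (2,3) is open for it.
The only place for 1 in row 1 is (1,3).
The two cells of cage i must have sum 6, so (1,2) = 5.
Row 2 needs a 3, and only (2,2) is open for it.
Cage b needs sum 6, so (3,2) = 2.
Column 2 already has 2, so (5,2) = 1.
Row 5 now contains 1; hence (5,5) = 3.
Column 2 now contains 1, which forces (4,2) = 4.
Cage d needs sum 10, which forces (4,3) = 3.
Cage e needs sum 14; hence (4,4) = 2.
Column 5 already has 3, which forces (4,5) = 1.
Row 5 already has 3, leaving (5,3) = 2.
Column 4 now contains 2, so (1,4) = 4.
Cage f needs two cells with sum 6, leaving (1,5) = 2.
Cage c needs two cells with product 4; hence (2,4) = 1.
Column 5 already has 1, which forces (2,5) = 4.
Column 3 now contains 3, so (3,3) = 4.
Cage e has sum 14, leaving (3,4) = 3.
Completed grid: 3 5 1 4 2 / 2 3 5 1 4 / 1 2 4 3 5 / 5 4 3 2 1 / 4 1 2 5 3.

4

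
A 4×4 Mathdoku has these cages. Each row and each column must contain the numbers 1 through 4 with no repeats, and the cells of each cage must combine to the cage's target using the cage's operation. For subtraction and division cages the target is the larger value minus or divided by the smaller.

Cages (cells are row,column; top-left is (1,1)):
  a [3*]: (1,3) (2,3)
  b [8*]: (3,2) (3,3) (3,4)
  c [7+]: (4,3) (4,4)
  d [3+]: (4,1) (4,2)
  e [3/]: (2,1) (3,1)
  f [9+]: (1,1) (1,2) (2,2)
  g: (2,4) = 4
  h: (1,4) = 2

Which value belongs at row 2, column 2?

Cage h is a single given cell, so (1,4) = 2.
G is a freebie, which forces (2,4) = 4.
Column 4 now contains 4, so (3,4) = 1.
Column 4 now contains 4, which forces (4,4) = 3.
Cage e's pair has quotient 3, leaving (2,1) = 1.
The 3 cells of cage f must have sum 9; hence (2,2) = 2.
1 is placed in row 2, leaving (2,3) = 3.
Row 3 now contains 1, leaving (3,1) = 3.
2 is placed in column 2, leaving (3,2) = 4.
4 is placed in row 3, so (3,3) = 2.
1 is placed in column 1, leaving (4,1) = 2.
2 is placed in column 2; hence (4,2) = 1.
Row 4 now contains 3, leaving (4,3) = 4.
Column 1 now contains 3, leaving (1,1) = 4.
4 is placed in column 2, leaving (1,2) = 3.
3 is placed in column 3; hence (1,3) = 1.
Filled in: 4 3 1 2 / 1 2 3 4 / 3 4 2 1 / 2 1 4 3.

2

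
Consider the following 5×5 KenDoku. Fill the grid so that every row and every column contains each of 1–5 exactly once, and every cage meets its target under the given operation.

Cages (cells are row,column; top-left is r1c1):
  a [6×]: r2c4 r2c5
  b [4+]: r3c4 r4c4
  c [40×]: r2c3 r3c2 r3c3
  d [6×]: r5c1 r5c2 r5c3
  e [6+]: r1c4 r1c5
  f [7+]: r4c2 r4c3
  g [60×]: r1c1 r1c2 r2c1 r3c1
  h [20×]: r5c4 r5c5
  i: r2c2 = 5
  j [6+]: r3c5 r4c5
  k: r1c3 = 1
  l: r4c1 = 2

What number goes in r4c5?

K is a freebie, so r1c3 = 1.
I is a freebie, so r2c2 = 5.
Cage l is a single given cell, leaving r4c1 = 2.
The 3 cells of cage c must have product 40, so r3c3 = 5.
The 4 cells of cage g must have product 60; hence r1c1 = 5.
Row 1 needs a 3, and only r1c2 is open for it.
3 is placed in column 2, so r4c2 = 4.
Cage f needs two cells with sum 7, which forces r4c3 = 3.
Row 4 now contains 3, so r4c4 = 1.
Row 4 now contains 4; hence r4c5 = 5.
3 is placed in column 3; hence r5c3 = 2.
5 is placed in column 5; hence r5c5 = 4.
The two cells of cage e must have sum 6; hence r1c4 = 4.
Column 5 already has 4, which forces r1c5 = 2.
Column 3 now contains 2, leaving r2c3 = 4.
2 is placed in column 5, so r2c5 = 3.
Column 2 now contains 4, which forces r3c2 = 2.
Column 4 now contains 1; hence r3c4 = 3.
Cage j needs two cells with sum 6, so r3c5 = 1.
Cage d has product 6, leaving r5c1 = 3.
Row 5 now contains 2; hence r5c2 = 1.
4 is placed in row 5; hence r5c4 = 5.
Row 2 now contains 4; hence r2c1 = 1.
3 is placed in row 2, so r2c4 = 2.
Row 3 now contains 1, so r3c1 = 4.
Completed grid: 5 3 1 4 2 / 1 5 4 2 3 / 4 2 5 3 1 / 2 4 3 1 5 / 3 1 2 5 4.

5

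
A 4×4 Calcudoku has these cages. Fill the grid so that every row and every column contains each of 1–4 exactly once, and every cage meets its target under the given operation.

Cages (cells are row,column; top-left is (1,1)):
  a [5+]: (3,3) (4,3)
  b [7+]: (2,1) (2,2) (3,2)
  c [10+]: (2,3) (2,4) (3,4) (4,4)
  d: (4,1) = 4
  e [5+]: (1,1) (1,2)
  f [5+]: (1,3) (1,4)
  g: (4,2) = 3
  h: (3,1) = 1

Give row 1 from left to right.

3 2 1 4

Cage h is a single given cell; hence (3,1) = 1.
D is a freebie, which forces (4,1) = 4.
G is a freebie, so (4,2) = 3.
Cage e's pair has sum 5, so (1,1) = 3.
The two cells of cage e must have sum 5, which forces (1,2) = 2.
The 3 cells of cage b must have sum 7, so (2,1) = 2.
Cage b needs sum 7, leaving (2,2) = 1.
Cage b has sum 7, leaving (3,2) = 4.
4 is placed in row 3, so (3,3) = 3.
Row 3 now contains 3; hence (3,4) = 2.
Column 4 already has 2, which forces (4,4) = 1.
Cage f needs two cells with sum 5, so (1,3) = 1.
1 is placed in column 4, leaving (1,4) = 4.
Column 3 already has 3, which forces (2,3) = 4.
Cage c has sum 10, so (2,4) = 3.
1 is placed in row 4, so (4,3) = 2.
Completed grid: 3 2 1 4 / 2 1 4 3 / 1 4 3 2 / 4 3 2 1.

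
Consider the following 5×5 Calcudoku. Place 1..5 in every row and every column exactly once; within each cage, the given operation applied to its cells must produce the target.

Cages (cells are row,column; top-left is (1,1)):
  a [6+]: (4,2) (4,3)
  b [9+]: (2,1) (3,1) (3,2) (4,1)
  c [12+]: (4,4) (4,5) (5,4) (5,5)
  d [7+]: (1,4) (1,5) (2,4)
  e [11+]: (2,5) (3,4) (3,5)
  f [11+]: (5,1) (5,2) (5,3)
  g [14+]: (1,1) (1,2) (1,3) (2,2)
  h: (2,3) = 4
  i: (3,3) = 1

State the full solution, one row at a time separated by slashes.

H is a freebie, so (2,3) = 4.
Cage i is given, leaving (3,3) = 1.
Column 3 needs a 3, and only (1,3) is open for it.
Column 2 needs a 3, and only (3,2) is open for it.
Cage b has sum 9, so (3,1) = 2.
The 3 cells of cage e must have sum 11, leaving (2,5) = 2.
Row 2 now contains 2, so (2,2) = 5.
Row 2 now contains 2, so (2,4) = 1.
Row 2 now contains 1, so (2,1) = 3.
The 4 cells of cage b must have sum 9; hence (4,1) = 1.
1 is placed in row 4; hence (4,2) = 4.
4 is placed in column 2, which forces (5,2) = 2.
2 is placed in row 5, leaving (5,3) = 5.
Cage g needs sum 14, so (1,1) = 5.
Column 2 already has 2, leaving (1,2) = 1.
Row 1 already has 5, so (1,4) = 2.
Row 1 already has 1, so (1,5) = 4.
Column 5 already has 4, leaving (3,5) = 5.
5 is placed in column 3, so (4,3) = 2.
Column 4 now contains 2, so (4,4) = 5.
5 is placed in column 5, so (4,5) = 3.
5 is placed in row 5, leaving (5,1) = 4.
Row 5 already has 4, leaving (5,4) = 3.
Column 5 already has 4; hence (5,5) = 1.
Row 3 already has 5; hence (3,4) = 4.

5 1 3 2 4 / 3 5 4 1 2 / 2 3 1 4 5 / 1 4 2 5 3 / 4 2 5 3 1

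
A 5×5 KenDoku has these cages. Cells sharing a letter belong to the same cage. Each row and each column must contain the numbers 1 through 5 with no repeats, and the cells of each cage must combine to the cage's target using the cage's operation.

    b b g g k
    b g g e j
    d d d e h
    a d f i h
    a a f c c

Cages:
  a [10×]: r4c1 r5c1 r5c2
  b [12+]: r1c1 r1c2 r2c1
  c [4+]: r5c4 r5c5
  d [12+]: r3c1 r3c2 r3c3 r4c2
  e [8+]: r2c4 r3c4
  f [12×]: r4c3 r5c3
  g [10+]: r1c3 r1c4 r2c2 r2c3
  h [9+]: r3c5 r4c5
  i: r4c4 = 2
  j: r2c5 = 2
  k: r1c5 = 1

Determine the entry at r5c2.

2

Cage k is given, leaving r1c5 = 1.
Cage j is given, so r2c5 = 2.
Cage i is a single given cell, so r4c4 = 2.
Column 5 already has 1; hence r5c5 = 3.
Cage g needs sum 10; hence r1c3 = 2.
Cage f's pair has product 12, which forces r4c3 = 3.
Row 5 already has 3, so r5c3 = 4.
Row 5 already has 3, so r5c4 = 1.
4 is placed in column 3, leaving r2c3 = 1.
Column 3 already has 1, so r3c3 = 5.
5 is placed in row 3, which forces r3c4 = 3.
5 is placed in row 3, leaving r3c5 = 4.
The 3 cells of cage a must have product 10, so r4c1 = 1.
Column 5 now contains 4, which forces r4c5 = 5.
Column 4 already has 3, which forces r1c4 = 4.
Cage g has sum 10; hence r2c2 = 3.
Column 4 already has 3, leaving r2c4 = 5.
Column 1 now contains 1, so r3c1 = 2.
Cage d has sum 12, leaving r3c2 = 1.
Row 4 already has 5, leaving r4c2 = 4.
2 is placed in column 1, which forces r5c1 = 5.
Row 5 now contains 5, leaving r5c2 = 2.
5 is placed in column 1, so r1c1 = 3.
Column 2 already has 3; hence r1c2 = 5.
Row 2 already has 5, which forces r2c1 = 4.
Completed grid: 3 5 2 4 1 / 4 3 1 5 2 / 2 1 5 3 4 / 1 4 3 2 5 / 5 2 4 1 3.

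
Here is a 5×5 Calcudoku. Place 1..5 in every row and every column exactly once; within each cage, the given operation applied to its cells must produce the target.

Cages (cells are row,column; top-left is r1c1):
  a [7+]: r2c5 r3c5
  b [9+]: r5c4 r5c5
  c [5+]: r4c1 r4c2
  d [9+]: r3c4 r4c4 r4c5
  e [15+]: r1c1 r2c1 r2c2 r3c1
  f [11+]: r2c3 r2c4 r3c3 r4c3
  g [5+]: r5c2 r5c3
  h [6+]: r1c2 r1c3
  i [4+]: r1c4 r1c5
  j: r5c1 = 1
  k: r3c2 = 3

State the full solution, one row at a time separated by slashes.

Cage k is a single given cell, which forces r3c2 = 3.
Cage j is given; hence r5c1 = 1.
Cage g's pair has sum 5, so r5c2 = 2.
Cage g's pair has sum 5; hence r5c3 = 3.
The two cells of cage c must have sum 5, so r4c1 = 4.
Column 2 now contains 2, which forces r4c2 = 1.
Cage e needs sum 15; hence r2c2 = 5.
Column 2 now contains 5, so r1c2 = 4.
Cage h's pair has sum 6; hence r1c3 = 2.
Column 3 now contains 2, which forces r4c3 = 5.
Cage f needs sum 11; hence r2c3 = 4.
Cage f needs sum 11; hence r2c4 = 1.
Cage f has sum 11, which forces r3c3 = 1.
Cage d needs sum 9, so r3c4 = 4.
Row 3 already has 4; hence r3c5 = 5.
4 is placed in column 4; hence r5c4 = 5.
5 is placed in column 5, which forces r5c5 = 4.
The 4 cells of cage e must have sum 15, which forces r1c1 = 5.
Column 4 already has 1; hence r1c4 = 3.
Cage i's pair has sum 4, leaving r1c5 = 1.
The 4 cells of cage e must have sum 15, so r2c1 = 3.
Cage a's pair has sum 7, leaving r2c5 = 2.
5 is placed in row 3, which forces r3c1 = 2.
Column 4 already has 3, leaving r4c4 = 2.
Column 5 now contains 2; hence r4c5 = 3.

5 4 2 3 1 / 3 5 4 1 2 / 2 3 1 4 5 / 4 1 5 2 3 / 1 2 3 5 4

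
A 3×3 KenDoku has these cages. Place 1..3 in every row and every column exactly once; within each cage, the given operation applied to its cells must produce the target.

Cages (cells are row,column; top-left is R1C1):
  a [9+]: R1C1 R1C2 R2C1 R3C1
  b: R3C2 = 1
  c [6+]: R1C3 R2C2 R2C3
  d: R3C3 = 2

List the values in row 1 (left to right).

2 3 1

The 4 cells of cage a must have sum 9; hence R1C2 = 3.
B is a freebie, leaving R3C2 = 1.
Cage d is a single given cell; hence R3C3 = 2.
Column 3 now contains 2, leaving R1C3 = 1.
1 is placed in column 2, so R2C2 = 2.
Cage c has sum 6, leaving R2C3 = 3.
2 is placed in row 3, so R3C1 = 3.
1 is placed in row 1, leaving R1C1 = 2.
Row 2 now contains 2, which forces R2C1 = 1.
Completed grid: 2 3 1 / 1 2 3 / 3 1 2.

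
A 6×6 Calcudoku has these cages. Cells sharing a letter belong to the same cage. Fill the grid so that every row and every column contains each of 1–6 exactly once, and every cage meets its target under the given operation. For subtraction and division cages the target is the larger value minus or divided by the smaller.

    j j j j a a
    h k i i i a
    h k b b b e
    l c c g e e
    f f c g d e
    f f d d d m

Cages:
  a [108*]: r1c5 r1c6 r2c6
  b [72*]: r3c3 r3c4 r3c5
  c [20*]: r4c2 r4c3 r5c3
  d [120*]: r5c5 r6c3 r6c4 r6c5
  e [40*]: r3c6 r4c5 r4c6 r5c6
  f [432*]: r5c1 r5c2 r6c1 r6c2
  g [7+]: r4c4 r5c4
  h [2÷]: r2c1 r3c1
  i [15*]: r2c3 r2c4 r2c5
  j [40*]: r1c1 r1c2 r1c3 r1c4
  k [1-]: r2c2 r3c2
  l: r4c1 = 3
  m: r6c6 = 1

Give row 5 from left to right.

6 3 2 1 4 5

The 3 cells of cage a must have product 108, leaving r1c5 = 6.
The 3 cells of cage a must have product 108, leaving r1c6 = 3.
Cage a needs product 108, so r2c6 = 6.
Cage l is a single given cell, so r4c1 = 3.
M is a freebie, so r6c6 = 1.
Cage e has product 40, leaving r4c5 = 1.
In row 4, 6 can only go at r4c4, so r4c4 = 6.
Cage b needs product 72, so r3c3 = 6.
The two cells of cage g must have sum 7, which forces r5c4 = 1.
Cage i needs product 15, which forces r2c3 = 1.
Cage c has product 20, so r4c2 = 2.
The 3 cells of cage c must have product 20, leaving r4c3 = 5.
5 is placed in row 4, so r4c6 = 4.
Row 5 already has 1, leaving r5c3 = 2.
Row 5 already has 2, so r5c6 = 5.
Column 3 already has 2, which forces r1c3 = 4.
5 is placed in column 6; hence r3c6 = 2.
Column 3 now contains 4, leaving r6c3 = 3.
The two cells of cage h must have quotient 2; hence r2c1 = 2.
Cage f has product 432, so r5c1 = 6.
Cage f needs product 432, so r5c2 = 3.
Cage d has product 120; hence r5c5 = 4.
The 4 cells of cage f must have product 432, which forces r6c1 = 4.
3 is placed in row 6, leaving r6c2 = 6.
Cage j has product 40; hence r1c4 = 2.
4 is placed in column 1, leaving r3c1 = 1.
Cage b needs product 72; hence r3c4 = 4.
Column 5 already has 4, leaving r3c5 = 3.
2 is placed in column 4; hence r6c4 = 5.
Row 6 now contains 5, leaving r6c5 = 2.
Column 1 now contains 1; hence r1c1 = 5.
Cage j needs product 40; hence r1c2 = 1.
Cage k's pair has difference 1; hence r2c2 = 4.
Column 4 now contains 5, so r2c4 = 3.
Column 5 now contains 3, which forces r2c5 = 5.
Row 3 already has 4, leaving r3c2 = 5.
The full grid is 5 1 4 2 6 3 / 2 4 1 3 5 6 / 1 5 6 4 3 2 / 3 2 5 6 1 4 / 6 3 2 1 4 5 / 4 6 3 5 2 1.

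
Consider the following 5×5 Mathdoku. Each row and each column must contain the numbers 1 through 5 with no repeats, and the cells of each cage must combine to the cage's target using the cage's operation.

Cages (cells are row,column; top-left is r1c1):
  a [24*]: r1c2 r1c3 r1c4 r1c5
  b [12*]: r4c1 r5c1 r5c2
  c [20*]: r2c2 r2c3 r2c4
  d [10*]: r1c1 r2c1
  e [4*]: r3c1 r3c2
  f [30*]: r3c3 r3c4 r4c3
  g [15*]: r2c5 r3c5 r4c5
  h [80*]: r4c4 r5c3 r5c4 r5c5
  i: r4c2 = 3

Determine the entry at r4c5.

1

Cage i is a single given cell, which forces r4c2 = 3.
Cage b has product 12; hence r5c1 = 3.
The only place for 5 in row 1 is r1c1.
Column 1 already has 5; hence r2c1 = 2.
Row 2 needs a 3, and only r2c5 is open for it.
In column 2, 2 can only go at r1c2, so r1c2 = 2.
The only place for 5 in column 2 is r2c2.
Column 5 needs a 2, and only r5c5 is open for it.
Cage h needs product 80; hence r4c4 = 2.
Cage f has product 30; hence r3c3 = 2.
The 3 cells of cage f must have product 30, which forces r3c4 = 3.
Row 4 now contains 2, leaving r4c3 = 5.
Row 4 now contains 5, so r4c5 = 1.
Column 3 now contains 5, which forces r5c3 = 4.
Row 5 already has 4, which forces r5c4 = 5.
Cage a has product 24, so r1c3 = 3.
Cage a needs product 24; hence r1c4 = 1.
1 is placed in column 5, which forces r1c5 = 4.
Column 3 already has 4, which forces r2c3 = 1.
Cage c has product 20, leaving r2c4 = 4.
1 is placed in column 5, leaving r3c5 = 5.
Row 4 now contains 1; hence r4c1 = 4.
Row 5 already has 4; hence r5c2 = 1.
Column 1 now contains 4, which forces r3c1 = 1.
1 is placed in column 2, which forces r3c2 = 4.
The full grid is 5 2 3 1 4 / 2 5 1 4 3 / 1 4 2 3 5 / 4 3 5 2 1 / 3 1 4 5 2.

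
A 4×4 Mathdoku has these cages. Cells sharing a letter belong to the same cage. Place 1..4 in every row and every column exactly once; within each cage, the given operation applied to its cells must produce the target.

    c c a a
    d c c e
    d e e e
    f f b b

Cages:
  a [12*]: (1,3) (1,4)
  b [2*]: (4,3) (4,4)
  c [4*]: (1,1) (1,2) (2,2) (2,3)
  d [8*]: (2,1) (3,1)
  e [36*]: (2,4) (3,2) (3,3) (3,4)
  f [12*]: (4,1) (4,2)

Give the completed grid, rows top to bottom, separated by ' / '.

1 2 3 4 / 4 1 2 3 / 2 3 4 1 / 3 4 1 2

Cage e has product 36, leaving (2,4) = 3.
The two cells of cage a must have product 12, so (1,3) = 3.
Column 4 already has 3, so (1,4) = 4.
Column 4 already has 4, leaving (3,4) = 1.
Column 4 now contains 1, leaving (4,4) = 2.
The 4 cells of cage e must have product 36, so (3,2) = 3.
Row 3 already has 1, which forces (3,3) = 4.
3 is placed in column 2, so (4,2) = 4.
Row 4 already has 2; hence (4,3) = 1.
Cage c has product 4, so (1,1) = 1.
The 4 cells of cage c must have product 4; hence (1,2) = 2.
The two cells of cage d must have product 8, which forces (2,1) = 4.
Cage c has product 4, so (2,2) = 1.
1 is placed in column 3, which forces (2,3) = 2.
Row 3 now contains 4; hence (3,1) = 2.
4 is placed in row 4, leaving (4,1) = 3.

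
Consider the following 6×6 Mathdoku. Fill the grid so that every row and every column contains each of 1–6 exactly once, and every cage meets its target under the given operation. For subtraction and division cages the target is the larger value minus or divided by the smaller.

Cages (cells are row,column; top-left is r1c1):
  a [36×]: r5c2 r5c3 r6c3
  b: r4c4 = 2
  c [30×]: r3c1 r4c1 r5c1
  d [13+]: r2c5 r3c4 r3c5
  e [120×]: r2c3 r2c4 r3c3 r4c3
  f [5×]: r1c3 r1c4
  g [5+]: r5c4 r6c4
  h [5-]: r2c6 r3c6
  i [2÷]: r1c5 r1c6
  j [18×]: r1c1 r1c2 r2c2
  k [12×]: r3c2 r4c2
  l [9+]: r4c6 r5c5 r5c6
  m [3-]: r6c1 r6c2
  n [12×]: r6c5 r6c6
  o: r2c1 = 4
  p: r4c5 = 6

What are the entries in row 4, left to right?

1 4 5 2 6 3

O is a freebie; hence r2c1 = 4.
B is a freebie, which forces r4c4 = 2.
Cage p is given, leaving r4c5 = 6.
The only place for 5 in column 2 is r6c2.
The two cells of cage m must have difference 3; hence r6c1 = 2.
In row 6, 1 can only go at r6c4, so r6c4 = 1.
Cage f's pair has product 5; hence r1c3 = 1.
Column 4 now contains 1, which forces r1c4 = 5.
5 is placed in column 4, which forces r3c4 = 6.
Row 3 already has 6; hence r3c6 = 1.
Column 4 now contains 1, which forces r5c4 = 4.
Column 4 already has 6; hence r2c4 = 3.
1 is placed in column 6; hence r2c6 = 6.
1 is placed in row 3; hence r3c1 = 5.
Cage c has product 30, which forces r4c1 = 1.
The 3 cells of cage c must have product 30, which forces r5c1 = 6.
Column 1 already has 6; hence r1c1 = 3.
Cage j needs product 18, leaving r1c2 = 6.
3 is placed in row 2, which forces r2c2 = 1.
The 3 cells of cage d must have sum 13; hence r2c5 = 5.
Cage d has sum 13; hence r3c5 = 2.
The 3 cells of cage a must have product 36; hence r6c3 = 6.
2 is placed in column 5, which forces r1c5 = 4.
Cage i needs two cells with quotient 2, so r1c6 = 2.
Row 2 now contains 5, so r2c3 = 2.
2 is placed in row 3; hence r3c3 = 4.
Cage e has product 120; hence r4c3 = 5.
Column 3 already has 2, which forces r5c3 = 3.
Row 5 now contains 3; hence r5c5 = 1.
Row 5 now contains 3; hence r5c6 = 5.
4 is placed in column 5, which forces r6c5 = 3.
Row 6 already has 3; hence r6c6 = 4.
Row 3 already has 4, leaving r3c2 = 3.
Cage k's pair has product 12; hence r4c2 = 4.
Column 6 already has 4, leaving r4c6 = 3.
Row 5 now contains 3, leaving r5c2 = 2.
The full grid is 3 6 1 5 4 2 / 4 1 2 3 5 6 / 5 3 4 6 2 1 / 1 4 5 2 6 3 / 6 2 3 4 1 5 / 2 5 6 1 3 4.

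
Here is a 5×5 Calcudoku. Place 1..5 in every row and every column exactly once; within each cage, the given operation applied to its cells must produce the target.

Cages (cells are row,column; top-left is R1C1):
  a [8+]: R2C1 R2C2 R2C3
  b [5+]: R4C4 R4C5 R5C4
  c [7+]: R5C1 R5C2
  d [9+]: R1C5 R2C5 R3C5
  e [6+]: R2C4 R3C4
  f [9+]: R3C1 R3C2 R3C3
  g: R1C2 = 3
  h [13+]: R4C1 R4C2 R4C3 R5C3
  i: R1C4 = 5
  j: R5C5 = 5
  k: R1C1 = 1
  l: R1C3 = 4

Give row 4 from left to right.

K is a freebie, leaving R1C1 = 1.
G is a freebie, which forces R1C2 = 3.
Cage l is a single given cell, which forces R1C3 = 4.
Cage i is a single given cell, which forces R1C4 = 5.
Row 1 already has 5, which forces R1C5 = 2.
2 is placed in column 5, so R4C5 = 1.
J is a freebie, leaving R5C5 = 5.
Row 4 now contains 1, which forces R4C4 = 3.
The two cells of cage c must have sum 7, so R5C1 = 3.
Cage c needs two cells with sum 7; hence R5C2 = 4.
Cage b has sum 5, so R5C4 = 1.
The 3 cells of cage f must have sum 9; hence R3C3 = 3.
Row 3 already has 3, which forces R3C5 = 4.
Cage h has sum 13, which forces R4C1 = 4.
Cage h has sum 13, which forces R4C2 = 2.
Cage h has sum 13, which forces R4C3 = 5.
Row 5 already has 1; hence R5C3 = 2.
Cage a needs sum 8, so R2C1 = 2.
The 3 cells of cage a must have sum 8, so R2C2 = 5.
2 is placed in column 3, which forces R2C3 = 1.
Cage e's pair has sum 6, which forces R2C4 = 4.
4 is placed in column 5, which forces R2C5 = 3.
Row 3 already has 4; hence R3C1 = 5.
Column 2 already has 2, so R3C2 = 1.
Row 3 already has 4; hence R3C4 = 2.
The full grid is 1 3 4 5 2 / 2 5 1 4 3 / 5 1 3 2 4 / 4 2 5 3 1 / 3 4 2 1 5.

4 2 5 3 1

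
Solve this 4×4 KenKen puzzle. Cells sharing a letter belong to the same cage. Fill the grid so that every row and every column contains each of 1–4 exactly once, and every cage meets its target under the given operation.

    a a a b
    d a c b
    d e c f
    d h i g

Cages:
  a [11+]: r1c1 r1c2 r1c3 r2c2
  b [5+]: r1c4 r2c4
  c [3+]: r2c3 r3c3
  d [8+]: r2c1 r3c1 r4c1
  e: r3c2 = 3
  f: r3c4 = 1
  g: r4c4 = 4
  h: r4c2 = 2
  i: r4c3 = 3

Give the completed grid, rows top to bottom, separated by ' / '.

Cage e is given, so r3c2 = 3.
F is a freebie; hence r3c4 = 1.
H is a freebie; hence r4c2 = 2.
Cage i is given, leaving r4c3 = 3.
G is a freebie; hence r4c4 = 4.
The 4 cells of cage a must have sum 11, so r1c2 = 1.
Cage d has sum 8, leaving r2c1 = 3.
Column 2 now contains 2, so r2c2 = 4.
Cage c's pair has sum 3, leaving r2c3 = 1.
Row 2 already has 3, leaving r2c4 = 2.
Row 3 now contains 1, so r3c1 = 4.
Row 3 now contains 1; hence r3c3 = 2.
Row 4 now contains 4, which forces r4c1 = 1.
Column 1 now contains 4; hence r1c1 = 2.
2 is placed in column 3, so r1c3 = 4.
Column 4 already has 2, which forces r1c4 = 3.

2 1 4 3 / 3 4 1 2 / 4 3 2 1 / 1 2 3 4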